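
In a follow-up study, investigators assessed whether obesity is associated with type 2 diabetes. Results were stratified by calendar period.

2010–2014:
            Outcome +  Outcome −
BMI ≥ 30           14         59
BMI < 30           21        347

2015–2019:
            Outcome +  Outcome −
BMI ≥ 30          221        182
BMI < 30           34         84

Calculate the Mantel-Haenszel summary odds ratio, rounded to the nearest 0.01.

3.18

OR_MH = Σ(aᵢdᵢ/nᵢ) / Σ(bᵢcᵢ/nᵢ), where nᵢ is the stratum total.
Stratum 1 (2010–2014): n = 441; a·d/n = 14·347/441 = 11.0159; b·c/n = 59·21/441 = 2.8095
Stratum 2 (2015–2019): n = 521; a·d/n = 221·84/521 = 35.6315; b·c/n = 182·34/521 = 11.8772
OR_MH = (11.0159 + 35.6315) / (2.8095 + 11.8772) = 46.6474 / 14.6867 = 3.17617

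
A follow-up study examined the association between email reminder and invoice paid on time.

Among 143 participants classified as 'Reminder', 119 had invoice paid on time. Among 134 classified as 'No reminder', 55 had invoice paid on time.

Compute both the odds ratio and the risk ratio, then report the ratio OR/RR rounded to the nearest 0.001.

3.513

From the description: a = 119, b = 24, c = 55, d = 79.
OR = (119·79)/(24·55) = 9401/1320 = 7.12197
Risk in exposed = 119/143 = 0.83217; risk in unexposed = 55/134 = 0.41045; RR = 2.02746
OR/RR = 7.12197 / 2.02746 = 3.51275
The outcome is not rare, so the OR lies further from 1 than the RR.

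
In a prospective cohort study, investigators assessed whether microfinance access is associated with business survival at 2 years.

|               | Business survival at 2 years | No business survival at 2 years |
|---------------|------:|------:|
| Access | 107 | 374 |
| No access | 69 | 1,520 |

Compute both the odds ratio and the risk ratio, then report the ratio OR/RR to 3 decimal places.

1.230

Cells: a = 107, b = 374, c = 69, d = 1520.
OR = (107·1520)/(374·69) = 162640/25806 = 6.30241
Risk in exposed = 107/481 = 0.22245; risk in unexposed = 69/1589 = 0.04342; RR = 5.12287
OR/RR = 6.30241 / 5.12287 = 1.23025
The outcome is not rare, so the OR lies further from 1 than the RR.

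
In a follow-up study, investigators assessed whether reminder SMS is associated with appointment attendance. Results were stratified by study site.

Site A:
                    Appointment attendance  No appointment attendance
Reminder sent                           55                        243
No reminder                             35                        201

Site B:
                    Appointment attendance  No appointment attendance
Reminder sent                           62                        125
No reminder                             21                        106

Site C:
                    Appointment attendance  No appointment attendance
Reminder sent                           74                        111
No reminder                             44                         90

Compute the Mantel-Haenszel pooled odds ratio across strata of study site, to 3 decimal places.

1.579

OR_MH = Σ(aᵢdᵢ/nᵢ) / Σ(bᵢcᵢ/nᵢ), where nᵢ is the stratum total.
Stratum 1 (Site A): n = 534; a·d/n = 55·201/534 = 20.7022; b·c/n = 243·35/534 = 15.9270
Stratum 2 (Site B): n = 314; a·d/n = 62·106/314 = 20.9299; b·c/n = 125·21/314 = 8.3599
Stratum 3 (Site C): n = 319; a·d/n = 74·90/319 = 20.8777; b·c/n = 111·44/319 = 15.3103
OR_MH = (20.7022 + 20.9299 + 20.8777) / (15.9270 + 8.3599 + 15.3103) = 62.5099 / 39.5972 = 1.57865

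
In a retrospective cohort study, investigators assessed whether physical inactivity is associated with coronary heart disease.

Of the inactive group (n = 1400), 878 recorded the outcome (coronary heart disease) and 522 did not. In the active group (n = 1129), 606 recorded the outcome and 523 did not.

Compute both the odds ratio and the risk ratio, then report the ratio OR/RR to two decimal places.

1.24

From the description: a = 878, b = 522, c = 606, d = 523.
OR = (878·523)/(522·606) = 459194/316332 = 1.45162
Risk in exposed = 878/1400 = 0.62714; risk in unexposed = 606/1129 = 0.53676; RR = 1.16839
OR/RR = 1.45162 / 1.16839 = 1.24241
The outcome is not rare, so the OR lies further from 1 than the RR.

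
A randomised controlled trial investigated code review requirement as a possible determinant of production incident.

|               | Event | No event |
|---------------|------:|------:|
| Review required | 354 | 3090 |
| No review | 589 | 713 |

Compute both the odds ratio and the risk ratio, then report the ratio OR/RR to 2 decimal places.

Cells: a = 354, b = 3090, c = 589, d = 713.
OR = (354·713)/(3090·589) = 252402/1820010 = 0.13868
Risk in exposed = 354/3444 = 0.10279; risk in unexposed = 589/1302 = 0.45238; RR = 0.22721
OR/RR = 0.13868 / 0.22721 = 0.61036
The outcome is not rare, so the OR lies further from 1 than the RR.

0.61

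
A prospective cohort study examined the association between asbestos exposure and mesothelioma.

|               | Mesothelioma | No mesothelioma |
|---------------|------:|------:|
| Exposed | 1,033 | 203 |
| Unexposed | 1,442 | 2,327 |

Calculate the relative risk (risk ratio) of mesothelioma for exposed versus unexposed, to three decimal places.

Cells: a = 1033, b = 203, c = 1442, d = 2327.
Risk in exposed = 1033/1236 = 0.83576; risk in unexposed = 1442/3769 = 0.38259.
RR = 0.83576 / 0.38259 = 2.18445
The risk among the exposed is 2.18 times that among the unexposed.

2.184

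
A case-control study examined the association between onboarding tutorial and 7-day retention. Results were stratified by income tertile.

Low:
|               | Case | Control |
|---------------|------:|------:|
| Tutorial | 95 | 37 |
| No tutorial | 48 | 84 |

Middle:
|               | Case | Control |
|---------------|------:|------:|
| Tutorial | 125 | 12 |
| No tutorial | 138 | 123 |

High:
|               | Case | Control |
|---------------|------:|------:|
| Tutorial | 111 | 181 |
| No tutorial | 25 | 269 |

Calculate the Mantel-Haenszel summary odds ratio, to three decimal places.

6.438

OR_MH = Σ(aᵢdᵢ/nᵢ) / Σ(bᵢcᵢ/nᵢ), where nᵢ is the stratum total.
Stratum 1 (Low): n = 264; a·d/n = 95·84/264 = 30.2273; b·c/n = 37·48/264 = 6.7273
Stratum 2 (Middle): n = 398; a·d/n = 125·123/398 = 38.6307; b·c/n = 12·138/398 = 4.1608
Stratum 3 (High): n = 586; a·d/n = 111·269/586 = 50.9539; b·c/n = 181·25/586 = 7.7218
OR_MH = (30.2273 + 38.6307 + 50.9539) / (6.7273 + 4.1608 + 7.7218) = 119.8119 / 18.6099 = 6.43806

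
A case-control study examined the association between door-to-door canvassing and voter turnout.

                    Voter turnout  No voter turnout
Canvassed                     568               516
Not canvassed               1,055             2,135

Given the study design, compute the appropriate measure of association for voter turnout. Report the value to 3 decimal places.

Cells: a = 568, b = 516, c = 1055, d = 2135.
This is a case-control study: participants were sampled on outcome status, so risks in the source population cannot be estimated directly — relative risk is not valid here. The odds ratio is the appropriate measure.
OR = (a·d)/(b·c) = (568 × 2135) / (516 × 1055) = 1212680 / 544380 = 2.22764

2.228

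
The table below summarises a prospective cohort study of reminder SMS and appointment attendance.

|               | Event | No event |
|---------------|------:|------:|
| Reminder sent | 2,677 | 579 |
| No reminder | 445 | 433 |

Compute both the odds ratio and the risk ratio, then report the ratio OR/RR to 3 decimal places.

Cells: a = 2677, b = 579, c = 445, d = 433.
OR = (2677·433)/(579·445) = 1159141/257655 = 4.49881
Risk in exposed = 2677/3256 = 0.82217; risk in unexposed = 445/878 = 0.50683; RR = 1.62218
OR/RR = 4.49881 / 1.62218 = 2.77332
The outcome is not rare, so the OR lies further from 1 than the RR.

2.773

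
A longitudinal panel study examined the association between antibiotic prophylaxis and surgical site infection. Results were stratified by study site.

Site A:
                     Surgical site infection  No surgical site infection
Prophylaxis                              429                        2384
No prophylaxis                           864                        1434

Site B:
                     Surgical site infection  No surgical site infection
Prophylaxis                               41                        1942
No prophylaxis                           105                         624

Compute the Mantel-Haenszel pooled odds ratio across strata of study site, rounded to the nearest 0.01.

0.27

OR_MH = Σ(aᵢdᵢ/nᵢ) / Σ(bᵢcᵢ/nᵢ), where nᵢ is the stratum total.
Stratum 1 (Site A): n = 5111; a·d/n = 429·1434/5111 = 120.3651; b·c/n = 2384·864/5111 = 403.0084
Stratum 2 (Site B): n = 2712; a·d/n = 41·624/2712 = 9.4336; b·c/n = 1942·105/2712 = 75.1881
OR_MH = (120.3651 + 9.4336) / (403.0084 + 75.1881) = 129.7987 / 478.1965 = 0.27143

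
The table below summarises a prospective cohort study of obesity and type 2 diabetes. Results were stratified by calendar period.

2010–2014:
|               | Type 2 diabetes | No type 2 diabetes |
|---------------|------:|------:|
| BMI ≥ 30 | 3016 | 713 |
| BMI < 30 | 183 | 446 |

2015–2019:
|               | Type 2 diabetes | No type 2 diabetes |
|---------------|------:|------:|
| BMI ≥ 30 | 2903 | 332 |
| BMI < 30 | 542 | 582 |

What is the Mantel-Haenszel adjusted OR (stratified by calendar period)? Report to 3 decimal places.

OR_MH = Σ(aᵢdᵢ/nᵢ) / Σ(bᵢcᵢ/nᵢ), where nᵢ is the stratum total.
Stratum 1 (2010–2014): n = 4358; a·d/n = 3016·446/4358 = 308.6590; b·c/n = 713·183/4358 = 29.9401
Stratum 2 (2015–2019): n = 4359; a·d/n = 2903·582/4359 = 387.5994; b·c/n = 332·542/4359 = 41.2810
OR_MH = (308.6590 + 387.5994) / (29.9401 + 41.2810) = 696.2585 / 71.2211 = 9.77601

9.776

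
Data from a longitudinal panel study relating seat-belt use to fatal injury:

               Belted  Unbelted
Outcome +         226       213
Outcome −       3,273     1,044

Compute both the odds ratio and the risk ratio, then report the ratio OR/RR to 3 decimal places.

Reading the table with exposure as columns: a = 226 (Belted, case), b = 3273 (Belted, non-case), c = 213 (Unbelted, case), d = 1044.
OR = (226·1044)/(3273·213) = 235944/697149 = 0.33844
Risk in exposed = 226/3499 = 0.06459; risk in unexposed = 213/1257 = 0.16945; RR = 0.38117
OR/RR = 0.33844 / 0.38117 = 0.88790
The outcome is not rare, so the OR lies further from 1 than the RR.

0.888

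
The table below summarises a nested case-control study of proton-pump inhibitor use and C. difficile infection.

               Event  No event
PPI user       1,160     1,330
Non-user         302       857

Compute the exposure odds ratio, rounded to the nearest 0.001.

Cells: a = 1160, b = 1330, c = 302, d = 857.
OR = (a·d)/(b·c) = (1160 × 857) / (1330 × 302) = 994120 / 401660 = 2.47503
The odds of C. difficile infection are about 2.48 times as high in the ppi user group.

2.475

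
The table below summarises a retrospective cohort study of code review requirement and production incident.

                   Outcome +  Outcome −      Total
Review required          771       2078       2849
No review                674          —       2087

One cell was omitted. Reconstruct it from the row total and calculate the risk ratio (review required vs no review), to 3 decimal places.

The missing cell is in the unexposed row: 2087 − 674 = 1413.
So a = 771, b = 2078, c = 674, d = 1413.
RR = [a/(a+b)] / [c/(c+d)] = (771/2849) / (674/2087) = 0.27062/0.32295 = 0.83796

0.838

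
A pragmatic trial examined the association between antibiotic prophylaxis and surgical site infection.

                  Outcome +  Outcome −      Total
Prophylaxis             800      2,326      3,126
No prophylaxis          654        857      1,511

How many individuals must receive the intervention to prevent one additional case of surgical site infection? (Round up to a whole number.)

6

Risk in treated group = 800/3126 = 0.25592; risk in control = 654/1511 = 0.43283.
Absolute risk reduction = 0.43283 − 0.25592 = 0.17691
NNT = 1 / ARR = 1 / 0.17691 = 5.653 → round up → 6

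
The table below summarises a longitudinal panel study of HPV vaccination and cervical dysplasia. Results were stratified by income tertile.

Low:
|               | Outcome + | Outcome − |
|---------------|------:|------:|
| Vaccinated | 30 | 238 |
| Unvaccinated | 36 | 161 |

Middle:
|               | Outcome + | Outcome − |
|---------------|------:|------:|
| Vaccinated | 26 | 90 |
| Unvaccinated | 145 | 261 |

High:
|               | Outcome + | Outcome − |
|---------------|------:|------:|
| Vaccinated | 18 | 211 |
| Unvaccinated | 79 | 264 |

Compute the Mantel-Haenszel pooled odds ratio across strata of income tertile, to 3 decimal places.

0.437

OR_MH = Σ(aᵢdᵢ/nᵢ) / Σ(bᵢcᵢ/nᵢ), where nᵢ is the stratum total.
Stratum 1 (Low): n = 465; a·d/n = 30·161/465 = 10.3871; b·c/n = 238·36/465 = 18.4258
Stratum 2 (Middle): n = 522; a·d/n = 26·261/522 = 13.0000; b·c/n = 90·145/522 = 25.0000
Stratum 3 (High): n = 572; a·d/n = 18·264/572 = 8.3077; b·c/n = 211·79/572 = 29.1416
OR_MH = (10.3871 + 13.0000 + 8.3077) / (18.4258 + 25.0000 + 29.1416) = 31.6948 / 72.5674 = 0.43676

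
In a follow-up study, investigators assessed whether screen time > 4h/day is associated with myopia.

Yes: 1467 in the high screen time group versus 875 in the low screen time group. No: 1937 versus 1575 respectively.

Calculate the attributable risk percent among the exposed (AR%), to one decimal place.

17.1

From the description: a = 1467, b = 1937, c = 875, d = 1575.
Risk in exposed = 1467/3404 = 0.43096; risk in unexposed = 875/2450 = 0.35714.
RR = 0.43096/0.35714 = 1.20670
AR% = (RR − 1)/RR × 100 = (1.20670 − 1)/1.20670 × 100 = 17.1292%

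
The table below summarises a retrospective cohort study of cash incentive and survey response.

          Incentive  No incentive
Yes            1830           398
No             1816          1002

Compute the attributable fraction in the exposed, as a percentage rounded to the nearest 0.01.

43.36

Reading the table with exposure as columns: a = 1830 (Incentive, case), b = 1816 (Incentive, non-case), c = 398 (No incentive, case), d = 1002.
Risk in exposed = 1830/3646 = 0.50192; risk in unexposed = 398/1400 = 0.28429.
RR = 0.50192/0.28429 = 1.76555
AR% = (RR − 1)/RR × 100 = (1.76555 − 1)/1.76555 × 100 = 43.3603%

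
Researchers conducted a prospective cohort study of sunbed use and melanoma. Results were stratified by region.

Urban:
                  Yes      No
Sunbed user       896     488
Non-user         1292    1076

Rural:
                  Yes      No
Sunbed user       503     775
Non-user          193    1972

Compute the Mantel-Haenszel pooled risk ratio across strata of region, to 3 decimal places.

1.608

RR_MH = Σ(aᵢ·n₀ᵢ/nᵢ) / Σ(cᵢ·n₁ᵢ/nᵢ), with n₁ᵢ = aᵢ+bᵢ (exposed), n₀ᵢ = cᵢ+dᵢ (unexposed), nᵢ = n₁ᵢ+n₀ᵢ.
Stratum 1 (Urban): n₁ = 1384, n₀ = 2368, n = 3752; a·n₀/n = 896·2368/3752 = 565.4925; c·n₁/n = 1292·1384/3752 = 476.5800
Stratum 2 (Rural): n₁ = 1278, n₀ = 2165, n = 3443; a·n₀/n = 503·2165/3443 = 316.2925; c·n₁/n = 193·1278/3443 = 71.6393
RR_MH = (565.4925 + 316.2925) / (476.5800 + 71.6393) = 881.7850 / 548.2192 = 1.60845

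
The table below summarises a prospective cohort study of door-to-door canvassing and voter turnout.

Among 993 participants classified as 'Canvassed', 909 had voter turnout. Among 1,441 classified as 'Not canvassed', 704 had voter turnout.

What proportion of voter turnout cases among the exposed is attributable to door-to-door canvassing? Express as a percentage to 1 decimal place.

46.6

From the description: a = 909, b = 84, c = 704, d = 737.
Risk in exposed = 909/993 = 0.91541; risk in unexposed = 704/1441 = 0.48855.
RR = 0.91541/0.48855 = 1.87373
AR% = (RR − 1)/RR × 100 = (1.87373 − 1)/1.87373 × 100 = 46.6304%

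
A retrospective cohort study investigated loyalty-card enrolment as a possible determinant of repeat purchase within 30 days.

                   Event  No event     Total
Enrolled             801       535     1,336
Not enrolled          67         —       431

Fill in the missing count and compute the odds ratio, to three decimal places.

The missing cell is in the unexposed row: 431 − 67 = 364.
So a = 801, b = 535, c = 67, d = 364.
OR = (a·d)/(b·c) = (801 × 364) / (535 × 67) = 291564 / 35845 = 8.13402

8.134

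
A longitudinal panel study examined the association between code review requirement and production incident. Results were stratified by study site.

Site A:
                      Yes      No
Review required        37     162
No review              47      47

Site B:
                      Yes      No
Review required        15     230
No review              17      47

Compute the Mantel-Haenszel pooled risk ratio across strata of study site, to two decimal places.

RR_MH = Σ(aᵢ·n₀ᵢ/nᵢ) / Σ(cᵢ·n₁ᵢ/nᵢ), with n₁ᵢ = aᵢ+bᵢ (exposed), n₀ᵢ = cᵢ+dᵢ (unexposed), nᵢ = n₁ᵢ+n₀ᵢ.
Stratum 1 (Site A): n₁ = 199, n₀ = 94, n = 293; a·n₀/n = 37·94/293 = 11.8703; c·n₁/n = 47·199/293 = 31.9215
Stratum 2 (Site B): n₁ = 245, n₀ = 64, n = 309; a·n₀/n = 15·64/309 = 3.1068; c·n₁/n = 17·245/309 = 13.4790
RR_MH = (11.8703 + 3.1068) / (31.9215 + 13.4790) = 14.9771 / 45.4005 = 0.32989

0.33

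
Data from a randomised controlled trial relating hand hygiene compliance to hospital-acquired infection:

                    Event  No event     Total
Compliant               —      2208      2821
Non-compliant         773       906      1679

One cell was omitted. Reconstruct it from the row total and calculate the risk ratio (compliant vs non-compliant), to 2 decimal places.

The missing cell is in the exposed row: 2821 − 2208 = 613.
So a = 613, b = 2208, c = 773, d = 906.
RR = [a/(a+b)] / [c/(c+d)] = (613/2821) / (773/1679) = 0.21730/0.46039 = 0.47199

0.47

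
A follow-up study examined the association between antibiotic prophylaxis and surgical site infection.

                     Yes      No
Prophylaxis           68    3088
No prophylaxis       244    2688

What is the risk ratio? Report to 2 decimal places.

Cells: a = 68, b = 3088, c = 244, d = 2688.
Risk in exposed = 68/3156 = 0.02155; risk in unexposed = 244/2932 = 0.08322.
RR = 0.02155 / 0.08322 = 0.25891
The risk is 74% lower among the exposed than among the unexposed.

0.26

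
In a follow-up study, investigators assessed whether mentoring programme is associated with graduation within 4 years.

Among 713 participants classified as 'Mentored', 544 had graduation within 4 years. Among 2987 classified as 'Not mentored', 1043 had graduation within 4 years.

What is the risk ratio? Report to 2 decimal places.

From the description: a = 544, b = 169, c = 1043, d = 1944.
Risk in exposed = 544/713 = 0.76297; risk in unexposed = 1043/2987 = 0.34918.
RR = 0.76297 / 0.34918 = 2.18504
The risk among the exposed is 2.19 times that among the unexposed.

2.19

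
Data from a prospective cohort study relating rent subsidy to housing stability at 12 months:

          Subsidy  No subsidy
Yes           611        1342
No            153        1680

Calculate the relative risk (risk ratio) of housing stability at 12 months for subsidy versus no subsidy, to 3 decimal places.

1.801

Reading the table with exposure as columns: a = 611 (Subsidy, case), b = 153 (Subsidy, non-case), c = 1342 (No subsidy, case), d = 1680.
Risk in exposed = 611/764 = 0.79974; risk in unexposed = 1342/3022 = 0.44408.
RR = 0.79974 / 0.44408 = 1.80090
The risk among the exposed is 1.80 times that among the unexposed.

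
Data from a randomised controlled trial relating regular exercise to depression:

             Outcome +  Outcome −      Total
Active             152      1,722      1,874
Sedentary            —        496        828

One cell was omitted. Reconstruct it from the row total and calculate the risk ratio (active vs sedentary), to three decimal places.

0.202

The missing cell is in the unexposed row: 828 − 496 = 332.
So a = 152, b = 1722, c = 332, d = 496.
RR = [a/(a+b)] / [c/(c+d)] = (152/1874) / (332/828) = 0.08111/0.40097 = 0.20229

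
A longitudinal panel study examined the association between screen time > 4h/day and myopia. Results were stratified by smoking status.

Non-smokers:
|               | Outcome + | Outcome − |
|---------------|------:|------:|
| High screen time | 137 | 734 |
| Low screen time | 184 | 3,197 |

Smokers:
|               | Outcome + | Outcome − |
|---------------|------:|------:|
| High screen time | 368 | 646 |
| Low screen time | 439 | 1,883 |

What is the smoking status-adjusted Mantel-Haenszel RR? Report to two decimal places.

2.13

RR_MH = Σ(aᵢ·n₀ᵢ/nᵢ) / Σ(cᵢ·n₁ᵢ/nᵢ), with n₁ᵢ = aᵢ+bᵢ (exposed), n₀ᵢ = cᵢ+dᵢ (unexposed), nᵢ = n₁ᵢ+n₀ᵢ.
Stratum 1 (Non-smokers): n₁ = 871, n₀ = 3381, n = 4252; a·n₀/n = 137·3381/4252 = 108.9363; c·n₁/n = 184·871/4252 = 37.6914
Stratum 2 (Smokers): n₁ = 1014, n₀ = 2322, n = 3336; a·n₀/n = 368·2322/3336 = 256.1439; c·n₁/n = 439·1014/3336 = 133.4371
RR_MH = (108.9363 + 256.1439) / (37.6914 + 133.4371) = 365.0802 / 171.1285 = 2.13337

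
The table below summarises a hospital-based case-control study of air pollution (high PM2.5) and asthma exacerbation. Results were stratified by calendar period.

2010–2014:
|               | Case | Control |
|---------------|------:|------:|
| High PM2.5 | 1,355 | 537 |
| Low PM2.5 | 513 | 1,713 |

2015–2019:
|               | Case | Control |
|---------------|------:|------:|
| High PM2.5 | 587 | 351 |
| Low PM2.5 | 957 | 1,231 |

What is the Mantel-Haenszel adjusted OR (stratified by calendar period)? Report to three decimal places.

4.559

OR_MH = Σ(aᵢdᵢ/nᵢ) / Σ(bᵢcᵢ/nᵢ), where nᵢ is the stratum total.
Stratum 1 (2010–2014): n = 4118; a·d/n = 1355·1713/4118 = 563.6510; b·c/n = 537·513/4118 = 66.8968
Stratum 2 (2015–2019): n = 3126; a·d/n = 587·1231/3126 = 231.1571; b·c/n = 351·957/3126 = 107.4559
OR_MH = (563.6510 + 231.1571) / (66.8968 + 107.4559) = 794.8081 / 174.3526 = 4.55862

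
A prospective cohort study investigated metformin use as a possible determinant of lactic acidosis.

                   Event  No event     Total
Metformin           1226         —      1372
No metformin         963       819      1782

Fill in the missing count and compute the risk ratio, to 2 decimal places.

The missing cell is in the exposed row: 1372 − 1226 = 146.
So a = 1226, b = 146, c = 963, d = 819.
RR = [a/(a+b)] / [c/(c+d)] = (1226/1372) / (963/1782) = 0.89359/0.54040 = 1.65355

1.65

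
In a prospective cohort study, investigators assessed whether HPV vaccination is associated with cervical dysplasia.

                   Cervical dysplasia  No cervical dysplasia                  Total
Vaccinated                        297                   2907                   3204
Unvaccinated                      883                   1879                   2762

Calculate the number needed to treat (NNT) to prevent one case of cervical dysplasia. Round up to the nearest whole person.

5

Risk in treated group = 297/3204 = 0.09270; risk in control = 883/2762 = 0.31970.
Absolute risk reduction = 0.31970 − 0.09270 = 0.22700
NNT = 1 / ARR = 1 / 0.22700 = 4.405 → round up → 5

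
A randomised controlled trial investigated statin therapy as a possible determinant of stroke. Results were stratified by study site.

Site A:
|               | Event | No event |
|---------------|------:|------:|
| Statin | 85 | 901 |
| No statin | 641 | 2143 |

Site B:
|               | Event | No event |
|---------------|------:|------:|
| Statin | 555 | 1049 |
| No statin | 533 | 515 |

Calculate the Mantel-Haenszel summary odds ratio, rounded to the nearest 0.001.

OR_MH = Σ(aᵢdᵢ/nᵢ) / Σ(bᵢcᵢ/nᵢ), where nᵢ is the stratum total.
Stratum 1 (Site A): n = 3770; a·d/n = 85·2143/3770 = 48.3170; b·c/n = 901·641/3770 = 153.1939
Stratum 2 (Site B): n = 2652; a·d/n = 555·515/2652 = 107.7771; b·c/n = 1049·533/2652 = 210.8284
OR_MH = (48.3170 + 107.7771) / (153.1939 + 210.8284) = 156.0941 / 364.0223 = 0.42880

0.429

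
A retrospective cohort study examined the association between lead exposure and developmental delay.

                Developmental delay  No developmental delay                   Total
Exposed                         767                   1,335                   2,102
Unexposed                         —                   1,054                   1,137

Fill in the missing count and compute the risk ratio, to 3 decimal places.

4.999

The missing cell is in the unexposed row: 1137 − 1054 = 83.
So a = 767, b = 1335, c = 83, d = 1054.
RR = [a/(a+b)] / [c/(c+d)] = (767/2102) / (83/1137) = 0.36489/0.07300 = 4.99856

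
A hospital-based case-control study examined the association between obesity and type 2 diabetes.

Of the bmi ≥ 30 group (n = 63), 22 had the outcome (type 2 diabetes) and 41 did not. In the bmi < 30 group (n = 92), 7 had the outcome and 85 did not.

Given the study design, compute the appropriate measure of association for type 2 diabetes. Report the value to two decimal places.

6.52

From the description: a = 22, b = 41, c = 7, d = 85.
This is a hospital-based case-control study: participants were sampled on outcome status, so risks in the source population cannot be estimated directly — relative risk is not valid here. The odds ratio is the appropriate measure.
OR = (a·d)/(b·c) = (22 × 85) / (41 × 7) = 1870 / 287 = 6.51568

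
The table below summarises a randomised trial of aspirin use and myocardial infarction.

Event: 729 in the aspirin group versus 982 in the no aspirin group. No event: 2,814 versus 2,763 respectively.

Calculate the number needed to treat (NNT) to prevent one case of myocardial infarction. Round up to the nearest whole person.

Risk in treated group = 729/3543 = 0.20576; risk in control = 982/3745 = 0.26222.
Absolute risk reduction = 0.26222 − 0.20576 = 0.05646
NNT = 1 / ARR = 1 / 0.05646 = 17.712 → round up → 18

18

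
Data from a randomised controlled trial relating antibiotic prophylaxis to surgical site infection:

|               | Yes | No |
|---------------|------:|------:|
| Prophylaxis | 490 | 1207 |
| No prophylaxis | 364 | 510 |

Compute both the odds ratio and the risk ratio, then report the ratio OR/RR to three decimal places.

Cells: a = 490, b = 1207, c = 364, d = 510.
OR = (490·510)/(1207·364) = 249900/439348 = 0.56880
Risk in exposed = 490/1697 = 0.28874; risk in unexposed = 364/874 = 0.41648; RR = 0.69330
OR/RR = 0.56880 / 0.69330 = 0.82041
The outcome is not rare, so the OR lies further from 1 than the RR.

0.820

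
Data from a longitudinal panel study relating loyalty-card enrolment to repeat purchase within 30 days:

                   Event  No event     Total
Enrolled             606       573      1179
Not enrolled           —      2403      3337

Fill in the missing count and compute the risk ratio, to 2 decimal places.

1.84

The missing cell is in the unexposed row: 3337 − 2403 = 934.
So a = 606, b = 573, c = 934, d = 2403.
RR = [a/(a+b)] / [c/(c+d)] = (606/1179) / (934/3337) = 0.51399/0.27989 = 1.83640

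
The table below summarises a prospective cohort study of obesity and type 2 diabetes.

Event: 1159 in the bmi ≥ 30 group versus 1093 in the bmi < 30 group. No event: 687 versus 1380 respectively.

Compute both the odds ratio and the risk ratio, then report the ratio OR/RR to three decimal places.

1.499

From the description: a = 1159, b = 687, c = 1093, d = 1380.
OR = (1159·1380)/(687·1093) = 1599420/750891 = 2.13003
Risk in exposed = 1159/1846 = 0.62784; risk in unexposed = 1093/2473 = 0.44197; RR = 1.42055
OR/RR = 2.13003 / 1.42055 = 1.49944
The outcome is not rare, so the OR lies further from 1 than the RR.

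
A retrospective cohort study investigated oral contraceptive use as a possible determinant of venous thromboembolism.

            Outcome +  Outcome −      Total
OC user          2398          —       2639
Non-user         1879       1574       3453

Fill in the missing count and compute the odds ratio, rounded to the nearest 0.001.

8.335

The missing cell is in the exposed row: 2639 − 2398 = 241.
So a = 2398, b = 241, c = 1879, d = 1574.
OR = (a·d)/(b·c) = (2398 × 1574) / (241 × 1879) = 3774452 / 452839 = 8.33509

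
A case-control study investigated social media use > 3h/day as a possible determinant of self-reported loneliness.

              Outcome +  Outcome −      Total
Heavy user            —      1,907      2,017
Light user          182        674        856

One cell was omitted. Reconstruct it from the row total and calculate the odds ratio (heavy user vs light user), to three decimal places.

0.214

The missing cell is in the exposed row: 2017 − 1907 = 110.
So a = 110, b = 1907, c = 182, d = 674.
OR = (a·d)/(b·c) = (110 × 674) / (1907 × 182) = 74140 / 347074 = 0.21361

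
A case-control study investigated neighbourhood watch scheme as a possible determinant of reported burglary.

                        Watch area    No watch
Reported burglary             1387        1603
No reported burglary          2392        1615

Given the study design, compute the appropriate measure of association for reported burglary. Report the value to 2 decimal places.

0.58

Reading the table with exposure as columns: a = 1387 (Watch area, case), b = 2392 (Watch area, non-case), c = 1603 (No watch, case), d = 1615.
This is a case-control study: participants were sampled on outcome status, so risks in the source population cannot be estimated directly — relative risk is not valid here. The odds ratio is the appropriate measure.
OR = (a·d)/(b·c) = (1387 × 1615) / (2392 × 1603) = 2240005 / 3834376 = 0.58419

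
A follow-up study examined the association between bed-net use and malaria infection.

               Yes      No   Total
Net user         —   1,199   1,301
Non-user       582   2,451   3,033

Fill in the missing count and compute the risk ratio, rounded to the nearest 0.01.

The missing cell is in the exposed row: 1301 − 1199 = 102.
So a = 102, b = 1199, c = 582, d = 2451.
RR = [a/(a+b)] / [c/(c+d)] = (102/1301) / (582/3033) = 0.07840/0.19189 = 0.40858

0.41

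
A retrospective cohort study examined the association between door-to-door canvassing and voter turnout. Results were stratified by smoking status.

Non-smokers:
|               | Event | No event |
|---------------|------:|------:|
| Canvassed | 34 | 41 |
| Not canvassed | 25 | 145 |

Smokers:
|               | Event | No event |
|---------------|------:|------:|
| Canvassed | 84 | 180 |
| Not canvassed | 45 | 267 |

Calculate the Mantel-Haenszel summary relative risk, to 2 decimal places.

2.44

RR_MH = Σ(aᵢ·n₀ᵢ/nᵢ) / Σ(cᵢ·n₁ᵢ/nᵢ), with n₁ᵢ = aᵢ+bᵢ (exposed), n₀ᵢ = cᵢ+dᵢ (unexposed), nᵢ = n₁ᵢ+n₀ᵢ.
Stratum 1 (Non-smokers): n₁ = 75, n₀ = 170, n = 245; a·n₀/n = 34·170/245 = 23.5918; c·n₁/n = 25·75/245 = 7.6531
Stratum 2 (Smokers): n₁ = 264, n₀ = 312, n = 576; a·n₀/n = 84·312/576 = 45.5000; c·n₁/n = 45·264/576 = 20.6250
RR_MH = (23.5918 + 45.5000) / (7.6531 + 20.6250) = 69.0918 / 28.2781 = 2.44330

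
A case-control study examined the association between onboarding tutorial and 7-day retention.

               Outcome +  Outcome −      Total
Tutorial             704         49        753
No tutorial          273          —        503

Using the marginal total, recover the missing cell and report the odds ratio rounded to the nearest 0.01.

The missing cell is in the unexposed row: 503 − 273 = 230.
So a = 704, b = 49, c = 273, d = 230.
OR = (a·d)/(b·c) = (704 × 230) / (49 × 273) = 161920 / 13377 = 12.10436

12.10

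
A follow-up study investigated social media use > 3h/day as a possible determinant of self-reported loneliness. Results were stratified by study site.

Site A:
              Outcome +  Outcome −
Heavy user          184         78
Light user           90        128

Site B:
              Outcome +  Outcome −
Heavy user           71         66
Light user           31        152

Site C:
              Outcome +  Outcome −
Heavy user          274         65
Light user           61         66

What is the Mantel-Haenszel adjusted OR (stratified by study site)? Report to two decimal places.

OR_MH = Σ(aᵢdᵢ/nᵢ) / Σ(bᵢcᵢ/nᵢ), where nᵢ is the stratum total.
Stratum 1 (Site A): n = 480; a·d/n = 184·128/480 = 49.0667; b·c/n = 78·90/480 = 14.6250
Stratum 2 (Site B): n = 320; a·d/n = 71·152/320 = 33.7250; b·c/n = 66·31/320 = 6.3937
Stratum 3 (Site C): n = 466; a·d/n = 274·66/466 = 38.8069; b·c/n = 65·61/466 = 8.5086
OR_MH = (49.0667 + 33.7250 + 38.8069) / (14.6250 + 6.3937 + 8.5086) = 121.5985 / 29.5273 = 4.11817

4.12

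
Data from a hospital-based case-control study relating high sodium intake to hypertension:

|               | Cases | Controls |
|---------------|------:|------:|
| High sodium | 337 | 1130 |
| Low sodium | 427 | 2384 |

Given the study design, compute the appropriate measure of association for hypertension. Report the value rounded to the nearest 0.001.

Cells: a = 337, b = 1130, c = 427, d = 2384.
This is a hospital-based case-control study: participants were sampled on outcome status, so risks in the source population cannot be estimated directly — relative risk is not valid here. The odds ratio is the appropriate measure.
OR = (a·d)/(b·c) = (337 × 2384) / (1130 × 427) = 803408 / 482510 = 1.66506

1.665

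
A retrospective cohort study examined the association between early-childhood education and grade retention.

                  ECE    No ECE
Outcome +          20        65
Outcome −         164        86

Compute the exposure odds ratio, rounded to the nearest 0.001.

0.161

Reading the table with exposure as columns: a = 20 (ECE, case), b = 164 (ECE, non-case), c = 65 (No ECE, case), d = 86.
OR = (a·d)/(b·c) = (20 × 86) / (164 × 65) = 1720 / 10660 = 0.16135
Exposure is associated with lower odds of grade retention (OR = 0.16 < 1).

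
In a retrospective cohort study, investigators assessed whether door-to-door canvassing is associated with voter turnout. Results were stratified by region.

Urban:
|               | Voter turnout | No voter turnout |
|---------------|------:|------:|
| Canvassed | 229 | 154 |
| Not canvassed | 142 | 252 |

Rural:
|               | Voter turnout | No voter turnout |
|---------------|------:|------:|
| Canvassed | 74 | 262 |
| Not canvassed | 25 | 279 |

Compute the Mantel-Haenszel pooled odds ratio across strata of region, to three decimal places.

2.776

OR_MH = Σ(aᵢdᵢ/nᵢ) / Σ(bᵢcᵢ/nᵢ), where nᵢ is the stratum total.
Stratum 1 (Urban): n = 777; a·d/n = 229·252/777 = 74.2703; b·c/n = 154·142/777 = 28.1441
Stratum 2 (Rural): n = 640; a·d/n = 74·279/640 = 32.2594; b·c/n = 262·25/640 = 10.2344
OR_MH = (74.2703 + 32.2594) / (28.1441 + 10.2344) = 106.5296 / 38.3785 = 2.77576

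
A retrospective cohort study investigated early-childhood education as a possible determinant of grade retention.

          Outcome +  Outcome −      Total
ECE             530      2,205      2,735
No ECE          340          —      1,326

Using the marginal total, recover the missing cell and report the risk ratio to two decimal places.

The missing cell is in the unexposed row: 1326 − 340 = 986.
So a = 530, b = 2205, c = 340, d = 986.
RR = [a/(a+b)] / [c/(c+d)] = (530/2735) / (340/1326) = 0.19378/0.25641 = 0.75576

0.76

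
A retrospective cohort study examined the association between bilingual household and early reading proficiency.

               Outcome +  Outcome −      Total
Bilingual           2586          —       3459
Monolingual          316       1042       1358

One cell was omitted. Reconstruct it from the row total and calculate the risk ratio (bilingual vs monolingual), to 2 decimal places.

3.21

The missing cell is in the exposed row: 3459 − 2586 = 873.
So a = 2586, b = 873, c = 316, d = 1042.
RR = [a/(a+b)] / [c/(c+d)] = (2586/3459) / (316/1358) = 0.74761/0.23270 = 3.21285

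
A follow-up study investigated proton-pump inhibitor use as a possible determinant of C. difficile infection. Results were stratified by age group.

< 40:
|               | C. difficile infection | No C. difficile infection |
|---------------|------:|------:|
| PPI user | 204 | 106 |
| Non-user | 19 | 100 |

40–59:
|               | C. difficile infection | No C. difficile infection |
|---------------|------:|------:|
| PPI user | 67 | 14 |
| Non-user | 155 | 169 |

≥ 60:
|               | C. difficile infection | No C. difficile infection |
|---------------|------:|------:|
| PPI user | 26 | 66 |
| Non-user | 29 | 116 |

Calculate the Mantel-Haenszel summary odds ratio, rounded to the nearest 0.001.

OR_MH = Σ(aᵢdᵢ/nᵢ) / Σ(bᵢcᵢ/nᵢ), where nᵢ is the stratum total.
Stratum 1 (< 40): n = 429; a·d/n = 204·100/429 = 47.5524; b·c/n = 106·19/429 = 4.6946
Stratum 2 (40–59): n = 405; a·d/n = 67·169/405 = 27.9580; b·c/n = 14·155/405 = 5.3580
Stratum 3 (≥ 60): n = 237; a·d/n = 26·116/237 = 12.7257; b·c/n = 66·29/237 = 8.0759
OR_MH = (47.5524 + 27.9580 + 12.7257) / (4.6946 + 5.3580 + 8.0759) = 88.2362 / 18.1286 = 4.86723

4.867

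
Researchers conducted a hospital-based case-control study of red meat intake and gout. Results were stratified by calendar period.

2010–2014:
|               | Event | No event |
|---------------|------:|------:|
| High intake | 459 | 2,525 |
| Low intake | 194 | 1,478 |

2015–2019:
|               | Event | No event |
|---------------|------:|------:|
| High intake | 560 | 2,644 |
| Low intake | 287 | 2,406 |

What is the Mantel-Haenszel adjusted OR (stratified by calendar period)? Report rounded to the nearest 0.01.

OR_MH = Σ(aᵢdᵢ/nᵢ) / Σ(bᵢcᵢ/nᵢ), where nᵢ is the stratum total.
Stratum 1 (2010–2014): n = 4656; a·d/n = 459·1478/4656 = 145.7049; b·c/n = 2525·194/4656 = 105.2083
Stratum 2 (2015–2019): n = 5897; a·d/n = 560·2406/5897 = 228.4823; b·c/n = 2644·287/5897 = 128.6803
OR_MH = (145.7049 + 228.4823) / (105.2083 + 128.6803) = 374.1872 / 233.8887 = 1.59985

1.60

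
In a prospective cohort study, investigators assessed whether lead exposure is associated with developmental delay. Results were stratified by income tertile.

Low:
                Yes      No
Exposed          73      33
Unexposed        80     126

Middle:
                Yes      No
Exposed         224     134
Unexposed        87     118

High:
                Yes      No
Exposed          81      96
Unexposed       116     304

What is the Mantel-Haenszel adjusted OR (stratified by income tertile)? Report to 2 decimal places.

2.46

OR_MH = Σ(aᵢdᵢ/nᵢ) / Σ(bᵢcᵢ/nᵢ), where nᵢ is the stratum total.
Stratum 1 (Low): n = 312; a·d/n = 73·126/312 = 29.4808; b·c/n = 33·80/312 = 8.4615
Stratum 2 (Middle): n = 563; a·d/n = 224·118/563 = 46.9485; b·c/n = 134·87/563 = 20.7069
Stratum 3 (High): n = 597; a·d/n = 81·304/597 = 41.2462; b·c/n = 96·116/597 = 18.6533
OR_MH = (29.4808 + 46.9485 + 41.2462) / (8.4615 + 20.7069 + 18.6533) = 117.6755 / 47.8217 = 2.46071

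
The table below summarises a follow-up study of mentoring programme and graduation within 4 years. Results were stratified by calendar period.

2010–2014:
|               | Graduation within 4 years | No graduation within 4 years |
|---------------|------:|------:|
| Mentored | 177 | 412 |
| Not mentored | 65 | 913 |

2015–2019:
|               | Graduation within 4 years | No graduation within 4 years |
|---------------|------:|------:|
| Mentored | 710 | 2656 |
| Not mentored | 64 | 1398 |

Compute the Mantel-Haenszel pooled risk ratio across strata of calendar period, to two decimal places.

4.71

RR_MH = Σ(aᵢ·n₀ᵢ/nᵢ) / Σ(cᵢ·n₁ᵢ/nᵢ), with n₁ᵢ = aᵢ+bᵢ (exposed), n₀ᵢ = cᵢ+dᵢ (unexposed), nᵢ = n₁ᵢ+n₀ᵢ.
Stratum 1 (2010–2014): n₁ = 589, n₀ = 978, n = 1567; a·n₀/n = 177·978/1567 = 110.4697; c·n₁/n = 65·589/1567 = 24.4320
Stratum 2 (2015–2019): n₁ = 3366, n₀ = 1462, n = 4828; a·n₀/n = 710·1462/4828 = 215.0000; c·n₁/n = 64·3366/4828 = 44.6197
RR_MH = (110.4697 + 215.0000) / (24.4320 + 44.6197) = 325.4697 / 69.0518 = 4.71342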